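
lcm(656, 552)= 45264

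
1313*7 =9191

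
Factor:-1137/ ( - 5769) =3^( - 1) * 379^1*641^( - 1 ) = 379/1923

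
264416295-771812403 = -507396108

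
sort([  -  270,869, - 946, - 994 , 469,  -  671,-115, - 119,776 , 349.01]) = [ - 994,-946, - 671, - 270,-119, - 115,  349.01, 469, 776,869]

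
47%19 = 9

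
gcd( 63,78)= 3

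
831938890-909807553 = -77868663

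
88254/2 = 44127 = 44127.00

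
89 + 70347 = 70436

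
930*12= 11160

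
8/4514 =4/2257 = 0.00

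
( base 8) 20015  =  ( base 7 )32631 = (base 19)13DG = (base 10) 8205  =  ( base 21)ICF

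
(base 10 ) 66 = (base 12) 56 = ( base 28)2a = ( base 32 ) 22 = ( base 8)102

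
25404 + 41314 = 66718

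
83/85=83/85  =  0.98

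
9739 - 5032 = 4707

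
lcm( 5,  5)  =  5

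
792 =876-84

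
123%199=123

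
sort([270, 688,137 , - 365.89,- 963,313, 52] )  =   [ - 963,  -  365.89,52 , 137,270,313, 688]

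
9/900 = 1/100 = 0.01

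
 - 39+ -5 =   -  44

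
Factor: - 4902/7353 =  - 2/3 = - 2^1*3^( - 1 )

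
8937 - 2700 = 6237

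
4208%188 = 72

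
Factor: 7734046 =2^1 *127^1*30449^1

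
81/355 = 81/355 = 0.23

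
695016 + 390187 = 1085203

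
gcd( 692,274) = 2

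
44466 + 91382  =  135848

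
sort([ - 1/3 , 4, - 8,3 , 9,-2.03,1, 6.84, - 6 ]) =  [-8, - 6, - 2.03,-1/3,1, 3, 4, 6.84, 9]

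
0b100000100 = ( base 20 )d0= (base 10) 260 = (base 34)7m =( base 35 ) 7F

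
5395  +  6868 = 12263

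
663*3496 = 2317848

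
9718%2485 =2263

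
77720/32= 9715/4 = 2428.75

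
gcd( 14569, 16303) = 17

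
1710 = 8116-6406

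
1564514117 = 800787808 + 763726309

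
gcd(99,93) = 3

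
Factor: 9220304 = 2^4*53^1*83^1*131^1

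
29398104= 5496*5349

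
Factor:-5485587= -3^1*1117^1*1637^1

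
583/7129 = 583/7129=0.08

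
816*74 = 60384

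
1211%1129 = 82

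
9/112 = 9/112 = 0.08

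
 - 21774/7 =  - 21774/7 = - 3110.57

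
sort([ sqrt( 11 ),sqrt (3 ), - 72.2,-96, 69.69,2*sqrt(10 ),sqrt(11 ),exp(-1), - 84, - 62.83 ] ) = [ - 96,-84,  -  72.2, - 62.83, exp (-1 ), sqrt( 3 ), sqrt(11), sqrt( 11),2*sqrt( 10 ),69.69 ]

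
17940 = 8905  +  9035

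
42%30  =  12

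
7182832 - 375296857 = -368114025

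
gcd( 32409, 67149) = 9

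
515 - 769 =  - 254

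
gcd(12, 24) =12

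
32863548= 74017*444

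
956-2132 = -1176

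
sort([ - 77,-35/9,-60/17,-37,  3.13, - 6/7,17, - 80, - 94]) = [ - 94, - 80, - 77, - 37,-35/9,-60/17, -6/7,3.13,  17]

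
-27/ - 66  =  9/22 = 0.41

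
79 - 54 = 25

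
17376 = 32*543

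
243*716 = 173988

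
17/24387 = 17/24387 = 0.00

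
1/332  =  1/332  =  0.00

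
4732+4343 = 9075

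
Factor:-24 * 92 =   -  2^5 * 3^1*23^1 = -2208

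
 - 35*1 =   -  35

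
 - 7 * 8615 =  - 60305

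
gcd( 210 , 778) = 2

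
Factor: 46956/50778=86/93 = 2^1*3^( - 1)*31^( - 1)*43^1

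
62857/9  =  6984+1/9 = 6984.11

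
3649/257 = 3649/257 = 14.20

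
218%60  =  38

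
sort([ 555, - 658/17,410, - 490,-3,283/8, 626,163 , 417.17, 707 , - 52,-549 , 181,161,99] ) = [ - 549,  -  490, - 52,  -  658/17 , - 3,  283/8,99,161,163,181,  410,417.17,555, 626, 707 ]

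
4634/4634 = 1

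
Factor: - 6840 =-2^3*3^2*5^1 * 19^1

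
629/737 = 629/737 = 0.85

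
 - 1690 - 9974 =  - 11664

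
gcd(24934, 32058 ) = 3562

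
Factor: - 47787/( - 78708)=2^( - 2)*7^( - 1) * 17^1  =  17/28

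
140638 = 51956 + 88682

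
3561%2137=1424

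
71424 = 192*372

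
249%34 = 11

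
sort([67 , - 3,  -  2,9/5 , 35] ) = [ - 3,- 2,9/5,35,67 ]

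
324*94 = 30456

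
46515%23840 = 22675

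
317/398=317/398 = 0.80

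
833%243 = 104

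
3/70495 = 3/70495 =0.00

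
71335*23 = 1640705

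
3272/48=68+1/6 = 68.17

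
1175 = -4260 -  - 5435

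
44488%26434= 18054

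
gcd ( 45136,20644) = 52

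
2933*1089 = 3194037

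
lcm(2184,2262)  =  63336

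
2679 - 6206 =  - 3527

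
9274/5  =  1854+4/5 = 1854.80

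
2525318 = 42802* 59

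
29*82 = 2378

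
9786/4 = 2446+ 1/2 = 2446.50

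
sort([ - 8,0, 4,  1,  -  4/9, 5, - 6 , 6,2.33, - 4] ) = [-8, - 6, - 4, - 4/9,0,1,2.33,4 , 5,6]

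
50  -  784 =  - 734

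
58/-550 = -1+246/275   =  -0.11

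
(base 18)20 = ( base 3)1100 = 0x24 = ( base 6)100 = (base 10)36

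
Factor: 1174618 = 2^1* 19^1*30911^1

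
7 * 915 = 6405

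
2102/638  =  1051/319=3.29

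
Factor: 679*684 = 2^2 * 3^2*7^1*19^1*97^1=464436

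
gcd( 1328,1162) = 166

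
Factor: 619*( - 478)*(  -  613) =181375666=2^1*239^1*613^1*619^1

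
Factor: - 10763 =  - 47^1*229^1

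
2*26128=52256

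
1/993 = 1/993 = 0.00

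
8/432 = 1/54 = 0.02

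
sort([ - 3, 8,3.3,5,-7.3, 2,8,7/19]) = [ - 7.3,-3, 7/19, 2,3.3,5,8, 8 ]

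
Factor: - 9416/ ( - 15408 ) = 2^( - 1 )*3^( - 2)*11^1 = 11/18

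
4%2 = 0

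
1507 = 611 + 896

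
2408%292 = 72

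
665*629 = 418285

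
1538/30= 769/15 =51.27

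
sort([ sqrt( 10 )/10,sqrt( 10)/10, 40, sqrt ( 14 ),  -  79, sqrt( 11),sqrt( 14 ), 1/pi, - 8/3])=[ - 79,  -  8/3 , sqrt( 10 )/10, sqrt(10)/10,1/pi,sqrt( 11 ),sqrt(14),sqrt( 14 ), 40]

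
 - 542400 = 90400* ( - 6)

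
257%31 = 9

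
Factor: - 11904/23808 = - 1/2= -2^ ( - 1 )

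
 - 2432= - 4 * 608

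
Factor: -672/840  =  -2^2*5^( - 1) = - 4/5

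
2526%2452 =74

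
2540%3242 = 2540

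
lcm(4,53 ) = 212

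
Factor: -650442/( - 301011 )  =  806/373= 2^1*13^1 * 31^1*373^(- 1) 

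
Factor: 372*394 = 2^3*3^1*31^1 *197^1= 146568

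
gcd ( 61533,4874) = 1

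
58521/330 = 19507/110 = 177.34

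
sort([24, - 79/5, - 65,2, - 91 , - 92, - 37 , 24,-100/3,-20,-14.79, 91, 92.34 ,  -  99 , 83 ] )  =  [-99 ,  -  92 ,- 91, - 65 , - 37, - 100/3, - 20, - 79/5,-14.79, 2, 24, 24,83, 91 , 92.34] 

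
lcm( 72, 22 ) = 792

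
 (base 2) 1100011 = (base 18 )59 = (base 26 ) 3L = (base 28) 3f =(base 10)99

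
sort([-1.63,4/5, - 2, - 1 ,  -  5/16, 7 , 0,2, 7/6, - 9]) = [ - 9, - 2, - 1.63,  -  1 ,- 5/16, 0,4/5,7/6, 2, 7]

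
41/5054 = 41/5054 =0.01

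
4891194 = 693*7058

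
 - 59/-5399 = 59/5399 = 0.01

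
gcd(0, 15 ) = 15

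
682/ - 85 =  - 9+83/85 = - 8.02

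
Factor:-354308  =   - 2^2*101^1 *877^1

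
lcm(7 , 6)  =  42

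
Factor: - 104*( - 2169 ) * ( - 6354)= - 1433309904 = -  2^4 * 3^4*13^1 * 241^1*353^1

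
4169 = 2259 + 1910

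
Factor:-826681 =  - 826681^1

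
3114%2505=609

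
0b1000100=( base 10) 68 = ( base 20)38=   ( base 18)3e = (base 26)2g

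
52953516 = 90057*588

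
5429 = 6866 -1437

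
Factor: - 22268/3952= - 293/52 = -  2^( - 2)*13^(-1 )*293^1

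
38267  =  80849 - 42582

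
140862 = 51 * 2762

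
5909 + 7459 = 13368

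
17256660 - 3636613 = 13620047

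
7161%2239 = 444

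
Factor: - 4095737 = - 4095737^1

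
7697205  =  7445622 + 251583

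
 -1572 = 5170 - 6742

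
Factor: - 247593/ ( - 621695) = 3^1*5^ ( - 1 )*82531^1 * 124339^(- 1) 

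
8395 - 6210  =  2185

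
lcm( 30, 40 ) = 120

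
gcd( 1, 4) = 1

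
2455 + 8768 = 11223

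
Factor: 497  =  7^1*71^1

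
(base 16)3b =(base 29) 21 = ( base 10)59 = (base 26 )27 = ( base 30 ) 1T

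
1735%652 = 431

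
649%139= 93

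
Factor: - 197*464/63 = -2^4*3^(-2 )*7^(  -  1)*29^1 * 197^1  =  -91408/63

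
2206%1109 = 1097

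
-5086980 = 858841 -5945821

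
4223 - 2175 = 2048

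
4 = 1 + 3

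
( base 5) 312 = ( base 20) 42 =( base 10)82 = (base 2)1010010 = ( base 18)4A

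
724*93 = 67332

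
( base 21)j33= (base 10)8445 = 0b10000011111101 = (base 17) 1C3D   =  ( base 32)87T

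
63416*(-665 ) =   -  42171640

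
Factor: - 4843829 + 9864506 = 3^3 *185951^1= 5020677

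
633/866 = 633/866= 0.73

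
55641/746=74 + 437/746=74.59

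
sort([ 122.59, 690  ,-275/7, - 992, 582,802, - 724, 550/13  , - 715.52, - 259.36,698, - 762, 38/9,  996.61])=[ - 992, - 762, - 724 ,-715.52  , - 259.36, - 275/7,38/9, 550/13,122.59 , 582 , 690, 698,  802, 996.61]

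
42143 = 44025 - 1882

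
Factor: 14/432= 7/216  =  2^( - 3 )*3^ (-3 )*7^1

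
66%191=66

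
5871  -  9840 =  - 3969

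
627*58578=36728406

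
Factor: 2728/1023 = 8/3= 2^3*3^( - 1)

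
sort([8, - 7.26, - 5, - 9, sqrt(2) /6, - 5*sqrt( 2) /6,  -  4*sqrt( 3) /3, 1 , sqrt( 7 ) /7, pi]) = [ - 9,-7.26, - 5, - 4*sqrt( 3 )/3,-5*sqrt( 2 )/6, sqrt (2)/6, sqrt(7)/7, 1,pi, 8 ]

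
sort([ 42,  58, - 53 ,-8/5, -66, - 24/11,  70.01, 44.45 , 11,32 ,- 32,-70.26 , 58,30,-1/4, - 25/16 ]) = [ - 70.26, - 66 , - 53 ,-32,-24/11,-8/5,-25/16, - 1/4 , 11 , 30, 32, 42,44.45,58, 58,70.01]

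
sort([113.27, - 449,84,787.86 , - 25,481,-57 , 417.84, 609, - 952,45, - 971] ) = [ - 971 , - 952 , - 449, - 57 , - 25 , 45,84  ,  113.27 , 417.84, 481 , 609,787.86]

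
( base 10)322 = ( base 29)b3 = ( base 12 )22A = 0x142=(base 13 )1BA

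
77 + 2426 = 2503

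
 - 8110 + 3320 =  - 4790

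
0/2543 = 0 = 0.00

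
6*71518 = 429108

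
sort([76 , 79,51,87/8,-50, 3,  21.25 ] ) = [ - 50,3,87/8, 21.25,51,76,79]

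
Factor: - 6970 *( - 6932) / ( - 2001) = -2^3*3^( - 1)* 5^1*17^1*23^( - 1 ) * 29^( - 1) * 41^1 * 1733^1 = - 48316040/2001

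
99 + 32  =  131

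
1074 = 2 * 537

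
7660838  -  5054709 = 2606129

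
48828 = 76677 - 27849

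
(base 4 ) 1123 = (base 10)91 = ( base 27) 3A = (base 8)133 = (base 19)4F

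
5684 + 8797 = 14481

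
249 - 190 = 59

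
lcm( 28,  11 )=308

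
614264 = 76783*8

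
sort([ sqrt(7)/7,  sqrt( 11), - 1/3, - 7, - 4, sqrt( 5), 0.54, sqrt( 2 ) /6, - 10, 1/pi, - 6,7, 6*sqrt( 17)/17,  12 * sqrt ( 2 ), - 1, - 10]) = [ - 10, - 10, - 7, - 6, - 4,- 1, - 1/3,sqrt( 2)/6,1/pi,sqrt( 7)/7,0.54,6*sqrt ( 17)/17,sqrt( 5 ) , sqrt( 11), 7,  12*sqrt ( 2) ]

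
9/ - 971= - 1 + 962/971 = - 0.01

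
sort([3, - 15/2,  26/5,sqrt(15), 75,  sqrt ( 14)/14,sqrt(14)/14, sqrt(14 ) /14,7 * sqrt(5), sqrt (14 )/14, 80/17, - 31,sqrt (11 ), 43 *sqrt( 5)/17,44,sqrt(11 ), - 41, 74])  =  [ - 41, - 31,-15/2,sqrt(14 )/14,  sqrt( 14)/14, sqrt (14)/14, sqrt (14)/14, 3, sqrt(11),  sqrt(11),  sqrt( 15 ) , 80/17, 26/5,43*sqrt( 5)/17,  7  *  sqrt ( 5),44,74,75] 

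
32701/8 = 4087 + 5/8 = 4087.62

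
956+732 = 1688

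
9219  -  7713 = 1506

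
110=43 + 67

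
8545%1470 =1195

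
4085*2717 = 11098945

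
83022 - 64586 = 18436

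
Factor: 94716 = 2^2*3^3*877^1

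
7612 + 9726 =17338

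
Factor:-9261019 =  - 23^1*263^1 * 1531^1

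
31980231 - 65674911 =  - 33694680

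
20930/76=10465/38 = 275.39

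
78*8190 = 638820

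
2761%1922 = 839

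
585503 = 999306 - 413803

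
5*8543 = 42715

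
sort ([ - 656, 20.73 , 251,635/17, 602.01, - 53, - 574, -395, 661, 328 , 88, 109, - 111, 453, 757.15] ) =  [ - 656, - 574, - 395, - 111,  -  53,  20.73, 635/17,  88, 109, 251, 328, 453, 602.01,  661,757.15 ] 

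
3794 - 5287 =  - 1493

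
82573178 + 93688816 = 176261994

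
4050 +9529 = 13579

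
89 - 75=14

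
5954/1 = 5954 = 5954.00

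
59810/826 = 72 + 169/413 = 72.41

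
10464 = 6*1744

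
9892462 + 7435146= 17327608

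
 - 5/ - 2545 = 1/509  =  0.00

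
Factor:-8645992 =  - 2^3*1080749^1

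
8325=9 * 925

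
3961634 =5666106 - 1704472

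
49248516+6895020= 56143536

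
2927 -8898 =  - 5971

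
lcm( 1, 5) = 5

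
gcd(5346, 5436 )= 18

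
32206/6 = 5367 + 2/3 = 5367.67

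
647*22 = 14234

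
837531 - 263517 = 574014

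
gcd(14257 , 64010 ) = 1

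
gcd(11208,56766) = 6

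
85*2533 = 215305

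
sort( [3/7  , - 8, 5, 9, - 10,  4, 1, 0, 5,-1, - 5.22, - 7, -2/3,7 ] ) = [ - 10 , - 8, - 7, - 5.22,  -  1,  -  2/3 , 0,  3/7, 1 , 4, 5, 5,7, 9 ] 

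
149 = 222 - 73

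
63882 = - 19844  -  -83726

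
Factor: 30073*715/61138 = 1954745/5558 = 2^( - 1) * 5^1*7^ ( - 1) * 13^1 * 17^1*29^1*61^1  *  397^( -1)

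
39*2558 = 99762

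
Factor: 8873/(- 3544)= - 2^(-3) * 19^1 *443^( - 1)* 467^1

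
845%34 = 29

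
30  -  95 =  - 65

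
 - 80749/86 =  - 939 + 5/86 = -938.94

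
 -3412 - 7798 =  - 11210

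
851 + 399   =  1250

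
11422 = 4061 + 7361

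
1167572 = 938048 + 229524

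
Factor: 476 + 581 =1057 = 7^1 *151^1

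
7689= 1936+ 5753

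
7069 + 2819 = 9888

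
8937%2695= 852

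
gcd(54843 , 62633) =1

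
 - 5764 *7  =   - 40348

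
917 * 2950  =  2705150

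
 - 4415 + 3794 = -621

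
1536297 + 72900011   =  74436308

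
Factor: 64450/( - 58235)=  -  12890/11647 = -  2^1*5^1*19^( - 1 )* 613^(-1)*1289^1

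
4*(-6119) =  - 24476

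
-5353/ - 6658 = 5353/6658 = 0.80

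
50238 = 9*5582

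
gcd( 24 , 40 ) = 8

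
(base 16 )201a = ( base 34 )73o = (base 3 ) 102021101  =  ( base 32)80q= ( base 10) 8218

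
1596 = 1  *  1596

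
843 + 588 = 1431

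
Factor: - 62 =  - 2^1*31^1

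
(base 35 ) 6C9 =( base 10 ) 7779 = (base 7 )31452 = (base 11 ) 5932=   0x1e63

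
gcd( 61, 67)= 1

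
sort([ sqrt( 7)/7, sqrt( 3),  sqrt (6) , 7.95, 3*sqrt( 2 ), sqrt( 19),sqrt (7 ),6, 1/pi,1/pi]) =[ 1/pi, 1/pi,  sqrt( 7 )/7,sqrt( 3 ),  sqrt( 6),  sqrt( 7 ), 3 * sqrt(2 ),sqrt( 19) , 6,  7.95 ]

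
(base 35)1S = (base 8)77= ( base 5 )223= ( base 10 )63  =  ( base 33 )1U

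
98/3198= 49/1599= 0.03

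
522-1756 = -1234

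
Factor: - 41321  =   - 7^1 * 5903^1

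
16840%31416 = 16840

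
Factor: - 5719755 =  - 3^1*5^1*23^1*59^1*281^1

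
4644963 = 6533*711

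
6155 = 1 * 6155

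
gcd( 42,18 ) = 6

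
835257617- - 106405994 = 941663611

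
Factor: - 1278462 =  - 2^1*3^1*41^1*5197^1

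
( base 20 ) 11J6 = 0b10001001010010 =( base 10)8786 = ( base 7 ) 34421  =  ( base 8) 21122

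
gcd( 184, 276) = 92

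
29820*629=18756780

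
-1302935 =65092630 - 66395565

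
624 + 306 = 930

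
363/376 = 363/376  =  0.97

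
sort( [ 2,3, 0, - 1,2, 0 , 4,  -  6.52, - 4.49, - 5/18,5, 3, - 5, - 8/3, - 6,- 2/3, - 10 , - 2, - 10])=[ - 10, - 10,- 6.52, - 6, - 5, - 4.49  ,  -  8/3, - 2, - 1,-2/3, - 5/18,0, 0, 2,  2, 3, 3, 4, 5]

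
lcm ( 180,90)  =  180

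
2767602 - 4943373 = - 2175771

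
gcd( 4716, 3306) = 6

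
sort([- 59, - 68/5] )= [ - 59, - 68/5 ]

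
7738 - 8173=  - 435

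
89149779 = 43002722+46147057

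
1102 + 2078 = 3180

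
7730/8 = 966  +  1/4 = 966.25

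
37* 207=7659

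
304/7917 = 304/7917 = 0.04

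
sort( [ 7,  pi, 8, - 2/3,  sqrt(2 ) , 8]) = [ - 2/3,sqrt(2 ),pi , 7,8, 8 ] 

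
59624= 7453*8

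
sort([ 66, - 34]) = [- 34,66 ] 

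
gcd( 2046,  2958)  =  6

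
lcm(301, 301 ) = 301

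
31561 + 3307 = 34868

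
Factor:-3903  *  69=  - 269307 = - 3^2*23^1 * 1301^1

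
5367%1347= 1326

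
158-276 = -118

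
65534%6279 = 2744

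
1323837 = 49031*27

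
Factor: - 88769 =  - 29^1 * 3061^1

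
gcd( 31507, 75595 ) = 1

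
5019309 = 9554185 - 4534876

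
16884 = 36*469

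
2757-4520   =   - 1763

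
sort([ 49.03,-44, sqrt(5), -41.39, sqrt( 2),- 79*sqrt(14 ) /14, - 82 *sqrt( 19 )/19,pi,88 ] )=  [ - 44, - 41.39, - 79*sqrt( 14 )/14, - 82*sqrt (19) /19,sqrt( 2) , sqrt(5), pi,49.03, 88 ]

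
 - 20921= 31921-52842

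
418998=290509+128489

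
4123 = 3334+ 789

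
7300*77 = 562100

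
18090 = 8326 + 9764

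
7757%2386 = 599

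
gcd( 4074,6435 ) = 3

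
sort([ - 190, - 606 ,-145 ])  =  [ - 606, - 190,-145 ]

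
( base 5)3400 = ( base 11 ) 3a2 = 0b111011011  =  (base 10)475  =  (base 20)13f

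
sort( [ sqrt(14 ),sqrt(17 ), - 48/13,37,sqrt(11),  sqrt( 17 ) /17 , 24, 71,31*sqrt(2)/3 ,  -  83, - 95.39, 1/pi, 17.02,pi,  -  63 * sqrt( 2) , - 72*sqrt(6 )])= [-72 * sqrt (6),  -  95.39,  -  63*sqrt( 2 ), - 83,  -  48/13, sqrt(17 ) /17, 1/pi,pi,sqrt(11 ),sqrt( 14),sqrt(17),31*sqrt (2) /3 , 17.02 , 24,37,  71] 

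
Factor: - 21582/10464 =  - 33/16= - 2^( - 4)*3^1 * 11^1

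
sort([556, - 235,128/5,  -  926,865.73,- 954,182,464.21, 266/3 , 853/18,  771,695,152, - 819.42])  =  [ - 954, - 926,-819.42, - 235,128/5,853/18, 266/3, 152,182,  464.21,556 , 695, 771, 865.73] 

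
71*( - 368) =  - 26128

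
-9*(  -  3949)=35541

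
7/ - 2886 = - 1 + 2879/2886=- 0.00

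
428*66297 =28375116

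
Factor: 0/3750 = 0^1 = 0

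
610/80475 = 122/16095 = 0.01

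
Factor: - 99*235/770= - 423/14 = - 2^( - 1 )*3^2 * 7^(-1)*47^1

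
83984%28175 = 27634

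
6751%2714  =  1323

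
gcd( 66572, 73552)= 4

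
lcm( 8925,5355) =26775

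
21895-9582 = 12313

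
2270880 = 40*56772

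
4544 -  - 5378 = 9922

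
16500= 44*375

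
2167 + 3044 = 5211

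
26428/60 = 440+ 7/15 = 440.47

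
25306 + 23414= 48720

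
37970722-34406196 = 3564526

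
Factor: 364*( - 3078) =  - 2^3 * 3^4*7^1*13^1*19^1= -1120392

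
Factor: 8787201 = 3^1 * 2929067^1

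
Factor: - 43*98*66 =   -  278124 = -2^2*3^1*7^2*11^1 * 43^1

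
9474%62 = 50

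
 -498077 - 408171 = -906248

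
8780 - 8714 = 66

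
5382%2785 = 2597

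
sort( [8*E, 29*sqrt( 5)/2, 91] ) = [ 8*E,29*sqrt( 5)/2,91]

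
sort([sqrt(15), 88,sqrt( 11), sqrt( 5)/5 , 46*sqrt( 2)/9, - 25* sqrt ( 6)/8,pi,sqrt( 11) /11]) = [-25*sqrt(6)/8,sqrt( 11 ) /11,sqrt (5) /5, pi,sqrt( 11),sqrt( 15),46*sqrt (2)/9, 88 ] 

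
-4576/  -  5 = 4576/5 = 915.20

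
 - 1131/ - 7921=1131/7921=0.14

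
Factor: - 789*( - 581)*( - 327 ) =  - 149899743 = -3^2*7^1 * 83^1*109^1 * 263^1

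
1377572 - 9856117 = -8478545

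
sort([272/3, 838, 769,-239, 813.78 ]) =[ - 239,272/3, 769, 813.78, 838 ] 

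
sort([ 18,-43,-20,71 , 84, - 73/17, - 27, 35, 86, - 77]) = [  -  77, - 43, - 27 , - 20,-73/17,18,  35,71, 84,86] 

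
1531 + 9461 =10992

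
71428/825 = 71428/825   =  86.58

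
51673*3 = 155019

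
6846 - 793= 6053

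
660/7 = 660/7 = 94.29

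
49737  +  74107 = 123844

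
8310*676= 5617560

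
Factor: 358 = 2^1 *179^1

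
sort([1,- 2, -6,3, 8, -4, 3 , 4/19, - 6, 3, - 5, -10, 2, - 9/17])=[ - 10 , -6, - 6, - 5,-4, - 2, - 9/17, 4/19, 1, 2,3,  3,3,8 ]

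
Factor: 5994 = 2^1 * 3^4*37^1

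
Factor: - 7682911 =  - 7682911^1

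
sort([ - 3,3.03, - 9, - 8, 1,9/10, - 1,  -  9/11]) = [ - 9, - 8, - 3, - 1, - 9/11, 9/10, 1,3.03 ]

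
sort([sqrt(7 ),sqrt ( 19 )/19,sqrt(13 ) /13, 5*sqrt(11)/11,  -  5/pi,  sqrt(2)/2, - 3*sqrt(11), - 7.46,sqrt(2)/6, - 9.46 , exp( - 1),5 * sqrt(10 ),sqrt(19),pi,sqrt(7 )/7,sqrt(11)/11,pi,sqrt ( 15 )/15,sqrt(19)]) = [ - 3*sqrt( 11 ), - 9.46,  -  7.46,-5/pi, sqrt( 19 ) /19, sqrt(2)/6,sqrt (15)/15,sqrt(13)/13,sqrt( 11 ) /11,exp( - 1) , sqrt(7)/7,sqrt(2)/2,5*sqrt(11) /11,sqrt( 7 ),pi,pi, sqrt( 19 ), sqrt ( 19 ),5*sqrt(10)] 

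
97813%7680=5653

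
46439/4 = 46439/4 = 11609.75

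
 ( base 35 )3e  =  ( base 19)65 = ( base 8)167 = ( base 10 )119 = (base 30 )3t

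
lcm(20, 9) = 180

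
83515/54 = 1546 + 31/54  =  1546.57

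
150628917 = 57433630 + 93195287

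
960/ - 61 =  - 960/61 = -15.74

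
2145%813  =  519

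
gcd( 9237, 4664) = 1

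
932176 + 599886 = 1532062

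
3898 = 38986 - 35088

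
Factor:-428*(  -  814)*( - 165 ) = -57484680 = - 2^3 * 3^1 * 5^1*11^2*37^1*107^1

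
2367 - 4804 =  - 2437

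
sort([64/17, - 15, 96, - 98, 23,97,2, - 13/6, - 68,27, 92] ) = [ - 98, - 68, - 15, -13/6,2, 64/17, 23, 27, 92,96,97]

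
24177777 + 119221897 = 143399674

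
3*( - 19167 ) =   -  57501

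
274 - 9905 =-9631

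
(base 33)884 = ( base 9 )13277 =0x2314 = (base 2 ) 10001100010100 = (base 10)8980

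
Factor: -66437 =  - 7^1*9491^1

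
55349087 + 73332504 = 128681591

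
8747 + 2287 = 11034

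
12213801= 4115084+8098717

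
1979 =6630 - 4651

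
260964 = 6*43494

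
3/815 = 3/815 = 0.00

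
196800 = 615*320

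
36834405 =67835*543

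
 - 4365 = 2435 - 6800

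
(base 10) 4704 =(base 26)6oo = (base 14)1a00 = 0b1001001100000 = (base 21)ae0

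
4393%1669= 1055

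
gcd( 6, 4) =2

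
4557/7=651 = 651.00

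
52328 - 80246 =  - 27918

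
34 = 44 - 10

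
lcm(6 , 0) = 0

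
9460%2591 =1687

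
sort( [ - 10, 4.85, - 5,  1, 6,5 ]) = [ - 10  , - 5 , 1, 4.85, 5, 6]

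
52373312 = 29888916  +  22484396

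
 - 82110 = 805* ( - 102)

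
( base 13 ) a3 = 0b10000101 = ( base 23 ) 5i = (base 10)133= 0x85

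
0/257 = 0 = 0.00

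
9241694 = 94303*98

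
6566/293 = 22+ 120/293 =22.41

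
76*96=7296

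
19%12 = 7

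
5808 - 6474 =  - 666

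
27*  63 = 1701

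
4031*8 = 32248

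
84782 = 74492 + 10290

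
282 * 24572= 6929304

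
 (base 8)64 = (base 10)52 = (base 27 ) 1p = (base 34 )1i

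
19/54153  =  19/54153 = 0.00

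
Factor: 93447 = 3^3*3461^1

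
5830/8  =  728+3/4 = 728.75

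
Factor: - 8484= -2^2*3^1*7^1*101^1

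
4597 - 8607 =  - 4010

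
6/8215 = 6/8215 = 0.00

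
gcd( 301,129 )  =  43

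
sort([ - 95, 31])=[-95, 31 ]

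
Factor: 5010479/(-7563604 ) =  - 2^( - 2 )*61^1*82139^1 * 1890901^ (  -  1 ) 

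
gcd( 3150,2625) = 525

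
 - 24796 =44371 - 69167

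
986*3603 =3552558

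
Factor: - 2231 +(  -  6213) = - 2^2*2111^1 = -8444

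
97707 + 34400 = 132107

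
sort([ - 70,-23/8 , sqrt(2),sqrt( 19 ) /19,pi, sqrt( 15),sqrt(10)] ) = [ - 70,  -  23/8,sqrt(19) /19,sqrt ( 2),pi, sqrt( 10), sqrt(15)] 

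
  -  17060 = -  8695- 8365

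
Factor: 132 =2^2 * 3^1 * 11^1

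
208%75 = 58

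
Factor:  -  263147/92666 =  - 2^(  -  1)*7^(  -  1 )*359^1*733^1*6619^( - 1)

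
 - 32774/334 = -99 + 146/167 = - 98.13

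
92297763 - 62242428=30055335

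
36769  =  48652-11883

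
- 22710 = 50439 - 73149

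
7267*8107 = 58913569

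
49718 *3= 149154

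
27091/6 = 27091/6 = 4515.17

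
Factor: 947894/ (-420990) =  - 473947/210495 = - 3^( - 1 )*5^(-1 ) * 29^1*59^1*277^1 * 14033^(  -  1)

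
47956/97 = 47956/97 = 494.39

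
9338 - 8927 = 411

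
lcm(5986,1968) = 143664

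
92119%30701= 16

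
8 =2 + 6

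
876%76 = 40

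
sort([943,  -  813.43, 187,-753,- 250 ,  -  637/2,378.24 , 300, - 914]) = [ - 914, - 813.43,- 753, - 637/2,-250, 187, 300, 378.24, 943]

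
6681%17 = 0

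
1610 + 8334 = 9944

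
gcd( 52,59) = 1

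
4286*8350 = 35788100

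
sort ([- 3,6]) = [ - 3,6 ] 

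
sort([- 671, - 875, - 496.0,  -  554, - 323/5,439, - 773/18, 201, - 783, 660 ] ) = [ - 875, - 783, - 671, - 554 , - 496.0, - 323/5, - 773/18,201,439,660 ] 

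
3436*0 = 0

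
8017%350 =317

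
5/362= 5/362 = 0.01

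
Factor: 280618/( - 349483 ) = -2^1*13^1 * 43^1*251^1*349483^ ( - 1)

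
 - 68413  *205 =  - 14024665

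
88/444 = 22/111 = 0.20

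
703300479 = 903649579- 200349100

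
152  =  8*19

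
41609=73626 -32017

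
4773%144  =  21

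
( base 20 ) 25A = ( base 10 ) 910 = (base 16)38e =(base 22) 1J8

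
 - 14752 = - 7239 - 7513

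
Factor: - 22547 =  - 7^1*3221^1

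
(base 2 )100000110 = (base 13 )172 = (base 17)F7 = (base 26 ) a2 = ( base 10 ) 262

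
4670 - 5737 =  - 1067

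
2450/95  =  490/19 = 25.79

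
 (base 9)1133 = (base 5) 11330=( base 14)440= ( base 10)840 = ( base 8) 1510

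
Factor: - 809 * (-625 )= 5^4*809^1  =  505625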